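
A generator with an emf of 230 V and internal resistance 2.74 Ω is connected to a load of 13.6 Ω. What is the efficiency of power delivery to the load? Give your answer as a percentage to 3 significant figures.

83.2 %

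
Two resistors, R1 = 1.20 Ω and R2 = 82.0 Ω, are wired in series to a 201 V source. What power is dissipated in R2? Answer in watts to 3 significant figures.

Series elements share the same current, so find I first, then use P = I²R.
R_total = 1.20 + 82.0 = 83.20 Ω
I = V / R_total = 201 / 83.20 = 2.416 A
P_R2 = I² × R2 = (2.416)² × 82.0 = 478.6 W

479 W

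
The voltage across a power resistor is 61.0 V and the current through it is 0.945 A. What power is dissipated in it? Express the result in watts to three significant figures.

57.6 W

Both the voltage across and the current through the element are known, so P = V I applies directly.
P = 61.0 V × 0.9450 A = 57.64 W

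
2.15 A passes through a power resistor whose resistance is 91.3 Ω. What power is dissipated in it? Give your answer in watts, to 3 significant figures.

The current through and the resistance of the element are both given; use P = I²R.
P = (2.150 A)² × 91.3 Ω = 422.0 W

422 W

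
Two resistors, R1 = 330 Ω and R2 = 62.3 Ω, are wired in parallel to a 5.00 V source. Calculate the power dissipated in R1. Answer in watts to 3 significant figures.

Every branch has 5.00 V across it, so for R1 the power is simply V²/R.
P_R1 = V² / R1 = (5.00)² / 330 Ω = 0.07576 W

0.0758 W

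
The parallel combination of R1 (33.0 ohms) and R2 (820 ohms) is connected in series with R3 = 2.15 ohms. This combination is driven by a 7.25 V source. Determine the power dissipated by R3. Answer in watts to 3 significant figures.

0.0985 W

First find R_p for the parallel pair, then treat R_p + R3 as a series loop.
R_p = (33.0×820)/(33.0+820) = 31.72 Ω
R_total = R_p + 2.15 = 31.72 + 2.15 = 33.87 Ω
I = V / R_total = 7.25 / 33.87 = 0.2140 A
R3 carries the full series current, so P = I²R.
P_R3 = (0.2140)² × 2.15 = 0.09849 W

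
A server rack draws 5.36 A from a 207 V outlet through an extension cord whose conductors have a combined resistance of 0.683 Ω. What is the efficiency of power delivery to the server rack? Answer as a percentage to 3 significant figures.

The extension cord carries the full 5.36 A.
P_line = I² R_line = (5.360)² × 0.683 = 19.62 W
P_source = V I = 207 × 5.360 = 1110 W; P_load = 1090 W
η = P_load / P_source = 1090 / 1110 = 0.9823

98.2 %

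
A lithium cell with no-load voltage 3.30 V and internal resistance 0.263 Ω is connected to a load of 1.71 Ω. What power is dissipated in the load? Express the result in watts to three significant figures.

4.78 W

Find the circuit current first, then P = I²R for the load (series elements share I).
I = ε / (r + R) = 3.30 / (0.263 + 1.71) = 1.673 A
P_load = I² R = (1.673)² × 1.71 = 4.784 W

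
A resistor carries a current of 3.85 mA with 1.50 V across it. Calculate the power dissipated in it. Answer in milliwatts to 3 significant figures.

With V and I both given, power follows immediately from P = V I.
P = 1.50 V × 0.003850 A = 0.005775 W

5.78 mW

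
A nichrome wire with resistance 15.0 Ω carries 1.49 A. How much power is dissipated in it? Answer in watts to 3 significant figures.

Knowing I and R, the power is just I²R — no need to find V first.
P = (1.490 A)² × 15.0 Ω = 33.30 W

33.3 W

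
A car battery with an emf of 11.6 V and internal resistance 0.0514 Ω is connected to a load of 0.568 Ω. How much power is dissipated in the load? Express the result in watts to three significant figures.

199 W

With r and R in series, I = ε/(r+R); the load dissipates I²R.
I = ε / (r + R) = 11.6 / (0.0514 + 0.568) = 18.73 A
P_load = I² R = (18.73)² × 0.568 = 199.2 W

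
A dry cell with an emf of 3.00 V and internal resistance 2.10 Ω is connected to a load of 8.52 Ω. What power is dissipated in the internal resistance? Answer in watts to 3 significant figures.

0.168 W

The internal resistance carries the same current as the load; P_int = I²r.
I = ε / (r + R) = 3.00 / (2.10 + 8.52) = 0.2825 A
P_int = I² r = (0.2825)² × 2.10 = 0.1676 W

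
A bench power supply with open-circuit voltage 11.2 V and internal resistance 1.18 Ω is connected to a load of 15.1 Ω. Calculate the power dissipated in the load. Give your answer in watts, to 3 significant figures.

The internal resistance and the load are in series, so the same I flows through both; get I from ε/(r+R), then I²R for the load.
I = ε / (r + R) = 11.2 / (1.18 + 15.1) = 0.6880 A
P_load = I² R = (0.6880)² × 15.1 = 7.147 W

7.15 W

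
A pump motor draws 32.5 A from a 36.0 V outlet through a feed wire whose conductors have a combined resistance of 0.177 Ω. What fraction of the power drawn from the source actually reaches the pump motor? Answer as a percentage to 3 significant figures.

84.0 %

The feed wire carries the full 32.5 A.
P_line = I² R_line = (32.50)² × 0.177 = 187.0 W
P_source = V I = 36.0 × 32.50 = 1170 W; P_load = 983.0 W
η = P_load / P_source = 983.0 / 1170 = 0.8402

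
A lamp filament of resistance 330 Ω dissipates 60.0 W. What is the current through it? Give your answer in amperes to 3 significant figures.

0.426 A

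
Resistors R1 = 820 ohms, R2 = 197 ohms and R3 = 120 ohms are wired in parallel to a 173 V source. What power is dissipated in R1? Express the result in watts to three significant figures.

36.5 W

Every branch has 173 V across it, so for R1 the power is simply V²/R.
P_R1 = V² / R1 = (173)² / 820 Ω = 36.50 W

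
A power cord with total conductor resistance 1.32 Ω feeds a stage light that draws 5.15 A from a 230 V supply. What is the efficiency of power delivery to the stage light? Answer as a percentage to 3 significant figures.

The power cord carries the full 5.15 A.
P_line = I² R_line = (5.150)² × 1.32 = 35.01 W
P_source = V I = 230 × 5.150 = 1184 W; P_load = 1149 W
η = P_load / P_source = 1149 / 1184 = 0.9704

97.0 %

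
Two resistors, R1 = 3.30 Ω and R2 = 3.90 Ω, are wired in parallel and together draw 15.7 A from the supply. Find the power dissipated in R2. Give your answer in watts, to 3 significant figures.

We need the common branch voltage; get it from I_total × R_eq, then P = V²/R for the branch.
1/R_eq = 1/3.30 + 1/3.90 ⇒ R_eq = 1.787 Ω
V = I_total × R_eq = 15.70 × 1.787 = 28.06 V
P_R2 = V² / R2 = (28.06)² / 3.90 = 201.9 W

202 W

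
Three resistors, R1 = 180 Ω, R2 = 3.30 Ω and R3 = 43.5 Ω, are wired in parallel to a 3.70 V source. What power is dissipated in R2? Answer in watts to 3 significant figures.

The supply voltage appears across each parallel branch — just use P = V²/R2.
P_R2 = V² / R2 = (3.70)² / 3.30 Ω = 4.148 W

4.15 W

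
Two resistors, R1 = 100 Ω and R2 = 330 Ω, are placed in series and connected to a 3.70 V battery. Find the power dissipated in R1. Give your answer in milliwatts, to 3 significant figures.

Series elements share the same current, so find I first, then use P = I²R.
R_total = 100 + 330 = 430.0 Ω
I = V / R_total = 3.70 / 430.0 = 0.008605 A
P_R1 = I² × R1 = (0.008605)² × 100 = 0.007404 W

7.40 mW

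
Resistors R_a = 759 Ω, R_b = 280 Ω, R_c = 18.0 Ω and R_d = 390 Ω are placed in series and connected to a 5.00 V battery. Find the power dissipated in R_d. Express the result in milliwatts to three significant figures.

4.66 mW

Since the resistors are in series they all carry the loop current I = V/R_total; the power in any one is I²R.
R_total = 759 + 280 + 18.0 + 390 = 1447 Ω
I = V / R_total = 5.00 / 1447 = 0.003455 A
P_R_d = I² × R_d = (0.003455)² × 390 = 0.004657 W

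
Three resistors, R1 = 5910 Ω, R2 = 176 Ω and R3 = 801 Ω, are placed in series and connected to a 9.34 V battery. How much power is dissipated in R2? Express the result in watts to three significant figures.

0.000324 W

The current is common to all series resistors; compute it, then apply P = I²R for the target.
R_total = 5910 + 176 + 801 = 6887 Ω
I = V / R_total = 9.34 / 6887 = 0.001356 A
P_R2 = I² × R2 = (0.001356)² × 176 = 0.0003237 W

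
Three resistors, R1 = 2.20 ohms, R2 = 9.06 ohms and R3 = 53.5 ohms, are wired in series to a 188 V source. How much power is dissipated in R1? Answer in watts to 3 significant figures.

The current is common to all series resistors; compute it, then apply P = I²R for the target.
R_total = 2.20 + 9.06 + 53.5 = 64.76 Ω
I = V / R_total = 188 / 64.76 = 2.903 A
P_R1 = I² × R1 = (2.903)² × 2.20 = 18.54 W

18.5 W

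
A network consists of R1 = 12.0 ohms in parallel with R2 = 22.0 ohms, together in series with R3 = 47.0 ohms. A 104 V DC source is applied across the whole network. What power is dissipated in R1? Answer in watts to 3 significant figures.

Combine R1 and R2 into their parallel equivalent first, reducing the network to two series resistors.
R_p = (12.0×22.0)/(12.0+22.0) = 7.765 Ω
R_total = R_p + 47.0 = 7.765 + 47.0 = 54.76 Ω
I = V / R_total = 104 / 54.76 = 1.899 A
Voltage across the parallel pair: V_p = I × R_p = 1.899 × 7.765 = 14.75 V
Use P = V²/R for R1 with V = V_p.
P_R1 = (14.75)² / 12.0 = 18.12 W

18.1 W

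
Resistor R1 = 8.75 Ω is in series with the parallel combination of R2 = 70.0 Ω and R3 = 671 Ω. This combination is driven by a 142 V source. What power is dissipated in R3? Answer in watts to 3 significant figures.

23.2 W

First combine the parallel branches into one equivalent R_p, then R1 + R_p is a series pair.
R_p = (70.0×671)/(70.0+671) = 63.39 Ω
R_total = 8.75 + 63.39 = 72.14 Ω
I = V / R_total = 142 / 72.14 = 1.968 A
Voltage across the parallel pair: V_p = I × R_p = 1.968 × 63.39 = 124.8 V
With V_p across R3, its power is V_p²/R3.
P_R3 = (124.8)² / 671 = 23.20 W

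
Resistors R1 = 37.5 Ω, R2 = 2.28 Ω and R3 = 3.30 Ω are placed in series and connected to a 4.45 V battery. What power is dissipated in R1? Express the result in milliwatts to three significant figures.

400 mW

Every series element carries the same I. Get I from the total resistance, then P = I² × R1.
R_total = 37.5 + 2.28 + 3.30 = 43.08 Ω
I = V / R_total = 4.45 / 43.08 = 0.1033 A
P_R1 = I² × R1 = (0.1033)² × 37.5 = 0.4001 W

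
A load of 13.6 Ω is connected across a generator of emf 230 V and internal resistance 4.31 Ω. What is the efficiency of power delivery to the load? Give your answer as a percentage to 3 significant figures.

75.9 %

Efficiency is P_load / P_total. With a series r and R sharing the same I, P = I²R for each, so η = R/(R+r).
η = R / (R + r) = 13.6 / (13.6 + 4.31) = 0.7594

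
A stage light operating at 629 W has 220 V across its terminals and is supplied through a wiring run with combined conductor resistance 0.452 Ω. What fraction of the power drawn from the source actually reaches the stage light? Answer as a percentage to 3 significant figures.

I = P / V = 629 / 220 = 2.859 A through the wiring run.
P_line = I² R_line = (2.859)² × 0.452 = 3.695 W
P_source = P_load + P_line = 629.0 + 3.695 = 632.7 W
η = P_load / P_source = 629.0 / 632.7 = 0.9942

99.4 %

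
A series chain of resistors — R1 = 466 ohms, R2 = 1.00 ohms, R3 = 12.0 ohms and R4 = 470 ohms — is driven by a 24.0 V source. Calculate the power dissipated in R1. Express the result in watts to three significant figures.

Every series element carries the same I. Get I from the total resistance, then P = I² × R1.
R_total = 466 + 1.00 + 12.0 + 470 = 949.0 Ω
I = V / R_total = 24.0 / 949.0 = 0.02529 A
P_R1 = I² × R1 = (0.02529)² × 466 = 0.2980 W

0.298 W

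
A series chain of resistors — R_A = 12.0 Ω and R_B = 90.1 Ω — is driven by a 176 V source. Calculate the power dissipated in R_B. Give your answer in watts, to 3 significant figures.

268 W

Since the resistors are in series they all carry the loop current I = V/R_total; the power in any one is I²R.
R_total = 12.0 + 90.1 = 102.1 Ω
I = V / R_total = 176 / 102.1 = 1.724 A
P_R_B = I² × R_B = (1.724)² × 90.1 = 267.7 W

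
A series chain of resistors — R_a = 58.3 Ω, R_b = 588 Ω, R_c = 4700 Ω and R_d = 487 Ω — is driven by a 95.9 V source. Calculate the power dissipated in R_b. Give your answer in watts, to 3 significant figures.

Since the resistors are in series they all carry the loop current I = V/R_total; the power in any one is I²R.
R_total = 58.3 + 588 + 4700 + 487 = 5833 Ω
I = V / R_total = 95.9 / 5833 = 0.01644 A
P_R_b = I² × R_b = (0.01644)² × 588 = 0.1589 W

0.159 W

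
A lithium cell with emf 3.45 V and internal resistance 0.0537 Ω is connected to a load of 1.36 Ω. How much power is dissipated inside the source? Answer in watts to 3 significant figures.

0.320 W

The internal resistance carries the same current as the load; P_int = I²r.
I = ε / (r + R) = 3.45 / (0.0537 + 1.36) = 2.440 A
P_int = I² r = (2.440)² × 0.0537 = 0.3198 W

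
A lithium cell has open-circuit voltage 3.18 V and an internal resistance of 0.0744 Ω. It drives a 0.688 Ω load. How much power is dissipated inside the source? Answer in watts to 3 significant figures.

1.29 W

The internal resistance carries the same current as the load; P_int = I²r.
I = ε / (r + R) = 3.18 / (0.0744 + 0.688) = 4.171 A
P_int = I² r = (4.171)² × 0.0744 = 1.294 W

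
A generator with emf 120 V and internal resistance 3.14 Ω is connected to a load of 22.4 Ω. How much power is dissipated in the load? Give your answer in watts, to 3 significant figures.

With r and R in series, I = ε/(r+R); the load dissipates I²R.
I = ε / (r + R) = 120 / (3.14 + 22.4) = 4.699 A
P_load = I² R = (4.699)² × 22.4 = 494.5 W

495 W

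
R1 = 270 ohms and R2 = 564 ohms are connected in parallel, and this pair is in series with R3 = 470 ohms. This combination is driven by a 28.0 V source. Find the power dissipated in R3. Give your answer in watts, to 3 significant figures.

Combine R1 and R2 into their parallel equivalent first, reducing the network to two series resistors.
R_p = (270×564)/(270+564) = 182.6 Ω
R_total = R_p + 470 = 182.6 + 470 = 652.6 Ω
I = V / R_total = 28.0 / 652.6 = 0.04291 A
R3 carries the full series current, so P = I²R.
P_R3 = (0.04291)² × 470 = 0.8652 W

0.865 W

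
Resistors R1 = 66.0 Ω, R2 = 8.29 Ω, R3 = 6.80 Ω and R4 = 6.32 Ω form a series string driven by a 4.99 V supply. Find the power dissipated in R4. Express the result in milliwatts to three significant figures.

20.6 mW

Series elements share the same current, so find I first, then use P = I²R.
R_total = 66.0 + 8.29 + 6.80 + 6.32 = 87.41 Ω
I = V / R_total = 4.99 / 87.41 = 0.05709 A
P_R4 = I² × R4 = (0.05709)² × 6.32 = 0.02060 W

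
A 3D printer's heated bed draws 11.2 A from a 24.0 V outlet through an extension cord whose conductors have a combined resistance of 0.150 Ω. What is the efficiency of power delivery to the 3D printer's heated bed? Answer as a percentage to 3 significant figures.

93.0 %

The extension cord carries the full 11.2 A.
P_line = I² R_line = (11.20)² × 0.150 = 18.82 W
P_source = V I = 24.0 × 11.20 = 268.8 W; P_load = 250.0 W
η = P_load / P_source = 250.0 / 268.8 = 0.9300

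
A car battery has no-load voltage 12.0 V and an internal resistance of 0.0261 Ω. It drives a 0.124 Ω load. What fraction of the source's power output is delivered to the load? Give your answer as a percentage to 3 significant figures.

82.6 %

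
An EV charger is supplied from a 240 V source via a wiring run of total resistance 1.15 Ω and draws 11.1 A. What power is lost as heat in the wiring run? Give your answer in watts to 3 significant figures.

Line loss is just I²R for the cable — we know both I and R_line directly.
The wiring run carries the full 11.1 A.
P_line = I² R_line = (11.10)² × 1.15 = 141.7 W

142 W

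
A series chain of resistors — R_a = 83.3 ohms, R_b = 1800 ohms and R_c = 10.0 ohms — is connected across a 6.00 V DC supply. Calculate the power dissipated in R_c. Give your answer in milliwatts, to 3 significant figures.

0.100 mW

The current is common to all series resistors; compute it, then apply P = I²R for the target.
R_total = 83.3 + 1800 + 10.0 = 1893 Ω
I = V / R_total = 6.00 / 1893 = 0.003169 A
P_R_c = I² × R_c = (0.003169)² × 10.0 = 0.0001004 W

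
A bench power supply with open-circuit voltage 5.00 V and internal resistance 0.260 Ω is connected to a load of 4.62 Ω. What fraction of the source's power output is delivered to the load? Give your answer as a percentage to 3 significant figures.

η = P_load/(P_load+P_int) = I²R/(I²R+I²r) = R/(R+r) — the I² cancels for series elements.
η = R / (R + r) = 4.62 / (4.62 + 0.260) = 0.9467

94.7 %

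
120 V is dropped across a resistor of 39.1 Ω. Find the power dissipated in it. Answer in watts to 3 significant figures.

V and R are stated; P = V²/R avoids computing the current.
P = (120 V)² / 39.1 Ω = 368.3 W

368 W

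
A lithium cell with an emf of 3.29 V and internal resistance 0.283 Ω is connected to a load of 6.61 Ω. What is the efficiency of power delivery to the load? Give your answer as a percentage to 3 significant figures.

Both r and R carry the same current, so the power split is just the resistance split: η = R/(R+r).
η = R / (R + r) = 6.61 / (6.61 + 0.283) = 0.9589

95.9 %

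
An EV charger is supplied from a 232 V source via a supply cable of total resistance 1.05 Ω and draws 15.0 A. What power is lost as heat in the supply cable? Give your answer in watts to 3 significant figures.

The supply cable is a series resistance carrying the load current; its dissipation is I²R_line.
The supply cable carries the full 15.0 A.
P_line = I² R_line = (15.00)² × 1.05 = 236.2 W

236 W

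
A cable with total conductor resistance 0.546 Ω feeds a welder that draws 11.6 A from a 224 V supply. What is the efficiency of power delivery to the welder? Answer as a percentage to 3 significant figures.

The cable carries the full 11.6 A.
P_line = I² R_line = (11.60)² × 0.546 = 73.47 W
P_source = V I = 224 × 11.60 = 2598 W; P_load = 2525 W
η = P_load / P_source = 2525 / 2598 = 0.9717

97.2 %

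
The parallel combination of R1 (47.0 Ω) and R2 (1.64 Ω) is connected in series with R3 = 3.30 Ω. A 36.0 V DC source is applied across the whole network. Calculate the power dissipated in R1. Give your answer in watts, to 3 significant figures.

Combine R1 and R2 into their parallel equivalent first, reducing the network to two series resistors.
R_p = (47.0×1.64)/(47.0+1.64) = 1.585 Ω
R_total = R_p + 3.30 = 1.585 + 3.30 = 4.885 Ω
I = V / R_total = 36.0 / 4.885 = 7.370 A
Voltage across the parallel pair: V_p = I × R_p = 7.370 × 1.585 = 11.68 V
R1 sits across V_p; its power is V_p²/R.
P_R1 = (11.68)² / 47.0 = 2.902 W

2.90 W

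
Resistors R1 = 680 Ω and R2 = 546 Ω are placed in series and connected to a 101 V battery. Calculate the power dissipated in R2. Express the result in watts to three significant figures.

3.71 W

In a series string the same current flows through every resistor — find that current, then P = I²R for the one we want.
R_total = 680 + 546 = 1226 Ω
I = V / R_total = 101 / 1226 = 0.08238 A
P_R2 = I² × R2 = (0.08238)² × 546 = 3.706 W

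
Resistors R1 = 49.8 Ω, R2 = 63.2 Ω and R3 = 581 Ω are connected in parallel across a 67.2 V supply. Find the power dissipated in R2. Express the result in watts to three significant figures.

71.5 W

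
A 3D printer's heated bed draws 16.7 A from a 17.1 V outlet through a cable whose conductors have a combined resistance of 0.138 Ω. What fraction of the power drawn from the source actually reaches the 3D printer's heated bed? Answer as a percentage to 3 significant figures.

86.5 %

The cable carries the full 16.7 A.
P_line = I² R_line = (16.70)² × 0.138 = 38.49 W
P_source = V I = 17.1 × 16.70 = 285.6 W; P_load = 247.1 W
η = P_load / P_source = 247.1 / 285.6 = 0.8652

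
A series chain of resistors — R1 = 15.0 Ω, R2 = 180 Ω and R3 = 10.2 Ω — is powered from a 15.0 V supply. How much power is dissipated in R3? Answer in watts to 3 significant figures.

Every series element carries the same I. Get I from the total resistance, then P = I² × R3.
R_total = 15.0 + 180 + 10.2 = 205.2 Ω
I = V / R_total = 15.0 / 205.2 = 0.07310 A
P_R3 = I² × R3 = (0.07310)² × 10.2 = 0.05450 W

0.0545 W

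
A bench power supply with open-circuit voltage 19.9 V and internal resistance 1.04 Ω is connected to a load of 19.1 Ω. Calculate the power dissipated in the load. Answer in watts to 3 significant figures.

The internal resistance and the load are in series, so the same I flows through both; get I from ε/(r+R), then I²R for the load.
I = ε / (r + R) = 19.9 / (1.04 + 19.1) = 0.9881 A
P_load = I² R = (0.9881)² × 19.1 = 18.65 W

18.6 W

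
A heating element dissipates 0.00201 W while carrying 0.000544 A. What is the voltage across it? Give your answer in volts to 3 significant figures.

The two known quantities fix the third via V = P / I.
V = 0.00201 / 0.0005440 = 3.695 V

3.69 V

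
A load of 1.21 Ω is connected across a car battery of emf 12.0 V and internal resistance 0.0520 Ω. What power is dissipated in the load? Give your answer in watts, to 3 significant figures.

Find the circuit current first, then P = I²R for the load (series elements share I).
I = ε / (r + R) = 12.0 / (0.0520 + 1.21) = 9.509 A
P_load = I² R = (9.509)² × 1.21 = 109.4 W

109 W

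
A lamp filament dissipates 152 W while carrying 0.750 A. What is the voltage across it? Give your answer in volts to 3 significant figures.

203 V

Inverting the appropriate power form: V = P / I.
V = 152 / 0.7500 = 202.7 V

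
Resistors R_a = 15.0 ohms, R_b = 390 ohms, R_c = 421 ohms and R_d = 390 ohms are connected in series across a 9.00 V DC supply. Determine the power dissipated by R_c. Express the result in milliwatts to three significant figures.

Series elements share the same current, so find I first, then use P = I²R.
R_total = 15.0 + 390 + 421 + 390 = 1216 Ω
I = V / R_total = 9.00 / 1216 = 0.007401 A
P_R_c = I² × R_c = (0.007401)² × 421 = 0.02306 W

23.1 mW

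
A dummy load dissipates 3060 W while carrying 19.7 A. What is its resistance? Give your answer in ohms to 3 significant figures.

7.88 Ω

Rearranging the power relation for the two known quantities gives R = P / I².
R = 3060 / (19.70)² = 7.885 Ω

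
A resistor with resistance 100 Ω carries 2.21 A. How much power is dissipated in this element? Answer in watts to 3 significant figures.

488 W

With I and R stated, P = I²R applies in one step.
P = (2.210 A)² × 100 Ω = 488.4 W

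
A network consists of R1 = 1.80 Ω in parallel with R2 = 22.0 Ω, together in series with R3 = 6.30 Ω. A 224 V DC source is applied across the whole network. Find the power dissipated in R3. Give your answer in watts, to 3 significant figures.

4980 W

Reduce the parallel combination to a single R_p; the circuit then becomes R_p in series with the remaining resistor.
R_p = (1.80×22.0)/(1.80+22.0) = 1.664 Ω
R_total = R_p + 6.30 = 1.664 + 6.30 = 7.964 Ω
I = V / R_total = 224 / 7.964 = 28.13 A
R3 is the series element, so its power is I²R.
P_R3 = (28.13)² × 6.30 = 4984 W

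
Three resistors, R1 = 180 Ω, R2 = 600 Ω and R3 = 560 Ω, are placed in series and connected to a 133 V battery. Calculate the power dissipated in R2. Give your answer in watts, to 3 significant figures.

5.91 W

The current is common to all series resistors; compute it, then apply P = I²R for the target.
R_total = 180 + 600 + 560 = 1340 Ω
I = V / R_total = 133 / 1340 = 0.09925 A
P_R2 = I² × R2 = (0.09925)² × 600 = 5.911 W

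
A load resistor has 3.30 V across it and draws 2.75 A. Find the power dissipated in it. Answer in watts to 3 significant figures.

9.07 W

With V and I both given, power follows immediately from P = V I.
P = 3.30 V × 2.750 A = 9.075 W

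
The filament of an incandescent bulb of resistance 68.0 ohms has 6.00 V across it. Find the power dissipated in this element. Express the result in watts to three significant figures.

0.529 W

Voltage and resistance are given, so P = V²/R is the one-step route.
P = (6.00 V)² / 68.0 Ω = 0.5294 W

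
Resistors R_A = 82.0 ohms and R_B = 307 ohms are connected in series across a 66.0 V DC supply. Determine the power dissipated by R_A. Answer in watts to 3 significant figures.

Every series element carries the same I. Get I from the total resistance, then P = I² × R_A.
R_total = 82.0 + 307 = 389.0 Ω
I = V / R_total = 66.0 / 389.0 = 0.1697 A
P_R_A = I² × R_A = (0.1697)² × 82.0 = 2.360 W

2.36 W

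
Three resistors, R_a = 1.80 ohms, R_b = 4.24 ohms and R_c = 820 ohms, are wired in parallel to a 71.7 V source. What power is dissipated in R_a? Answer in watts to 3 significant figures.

Each parallel branch sees the full supply voltage, so P = V²/R applies directly to the target branch.
P_R_a = V² / R_a = (71.7)² / 1.80 Ω = 2856 W

2860 W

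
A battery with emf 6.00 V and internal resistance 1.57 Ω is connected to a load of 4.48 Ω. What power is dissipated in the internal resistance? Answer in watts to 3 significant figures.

1.54 W

r is in series with the load, so it carries the full circuit current — the loss in it is I²r.
I = ε / (r + R) = 6.00 / (1.57 + 4.48) = 0.9917 A
P_int = I² r = (0.9917)² × 1.57 = 1.544 W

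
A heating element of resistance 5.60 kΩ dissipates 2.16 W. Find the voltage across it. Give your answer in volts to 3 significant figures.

Rearranging the power relation for the two known quantities gives V = √(P R).
V = √(2.16 × 5600) = 110.0 V

110 V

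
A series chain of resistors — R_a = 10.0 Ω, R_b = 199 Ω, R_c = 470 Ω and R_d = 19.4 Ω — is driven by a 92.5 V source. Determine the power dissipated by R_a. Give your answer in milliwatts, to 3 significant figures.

In a series string the same current flows through every resistor — find that current, then P = I²R for the one we want.
R_total = 10.0 + 199 + 470 + 19.4 = 698.4 Ω
I = V / R_total = 92.5 / 698.4 = 0.1324 A
P_R_a = I² × R_a = (0.1324)² × 10.0 = 0.1754 W

175 mW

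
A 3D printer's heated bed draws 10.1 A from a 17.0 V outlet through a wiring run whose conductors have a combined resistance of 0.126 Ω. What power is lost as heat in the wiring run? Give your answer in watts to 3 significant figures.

Only the current and the line resistance are needed for the I²R loss.
The wiring run carries the full 10.1 A.
P_line = I² R_line = (10.10)² × 0.126 = 12.85 W

12.9 W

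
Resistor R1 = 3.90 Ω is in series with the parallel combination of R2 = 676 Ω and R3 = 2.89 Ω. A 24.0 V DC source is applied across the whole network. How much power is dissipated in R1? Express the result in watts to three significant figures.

First combine the parallel branches into one equivalent R_p, then R1 + R_p is a series pair.
R_p = (676×2.89)/(676+2.89) = 2.878 Ω
R_total = 3.90 + 2.878 = 6.778 Ω
I = V / R_total = 24.0 / 6.778 = 3.541 A
R1 is in the main series path, so its power is I²R1.
P_R1 = (3.541)² × 3.90 = 48.90 W

48.9 W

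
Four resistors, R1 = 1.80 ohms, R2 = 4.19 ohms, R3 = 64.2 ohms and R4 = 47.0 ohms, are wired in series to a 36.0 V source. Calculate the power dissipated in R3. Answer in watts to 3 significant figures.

Every series element carries the same I. Get I from the total resistance, then P = I² × R3.
R_total = 1.80 + 4.19 + 64.2 + 47.0 = 117.2 Ω
I = V / R_total = 36.0 / 117.2 = 0.3072 A
P_R3 = I² × R3 = (0.3072)² × 64.2 = 6.058 W

6.06 W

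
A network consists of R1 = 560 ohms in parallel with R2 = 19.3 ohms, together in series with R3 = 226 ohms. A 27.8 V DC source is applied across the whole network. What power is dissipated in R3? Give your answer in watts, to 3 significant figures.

2.92 W

Collapse the R1‖R2 pair into one equivalent R_p; then R_p and R3 form a series string.
R_p = (560×19.3)/(560+19.3) = 18.66 Ω
R_total = R_p + 226 = 18.66 + 226 = 244.7 Ω
I = V / R_total = 27.8 / 244.7 = 0.1136 A
R3 carries the full series current, so P = I²R.
P_R3 = (0.1136)² × 226 = 2.918 W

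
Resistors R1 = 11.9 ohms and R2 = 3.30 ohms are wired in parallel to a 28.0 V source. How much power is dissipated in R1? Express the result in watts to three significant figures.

65.9 W

The supply voltage appears across each parallel branch — just use P = V²/R1.
P_R1 = V² / R1 = (28.0)² / 11.9 Ω = 65.88 W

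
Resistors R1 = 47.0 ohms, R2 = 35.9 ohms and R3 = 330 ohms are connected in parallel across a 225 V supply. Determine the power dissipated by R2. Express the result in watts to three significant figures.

1410 W

Each parallel branch sees the full supply voltage, so P = V²/R applies directly to the target branch.
P_R2 = V² / R2 = (225)² / 35.9 Ω = 1410 W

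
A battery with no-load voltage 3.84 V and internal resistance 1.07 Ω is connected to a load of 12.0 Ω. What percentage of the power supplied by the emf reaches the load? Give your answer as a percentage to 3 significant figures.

91.8 %

η = P_load/(P_load+P_int) = I²R/(I²R+I²r) = R/(R+r) — the I² cancels for series elements.
η = R / (R + r) = 12.0 / (12.0 + 1.07) = 0.9181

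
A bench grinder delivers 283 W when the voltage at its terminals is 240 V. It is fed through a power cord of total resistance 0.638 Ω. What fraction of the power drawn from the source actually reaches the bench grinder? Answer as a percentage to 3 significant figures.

I = P / V = 283 / 240 = 1.179 A through the power cord.
P_line = I² R_line = (1.179)² × 0.638 = 0.8871 W
P_source = P_load + P_line = 283.0 + 0.8871 = 283.9 W
η = P_load / P_source = 283.0 / 283.9 = 0.9969

99.7 %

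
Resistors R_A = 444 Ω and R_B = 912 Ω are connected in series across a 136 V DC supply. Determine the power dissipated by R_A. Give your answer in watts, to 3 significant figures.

4.47 W

The current is common to all series resistors; compute it, then apply P = I²R for the target.
R_total = 444 + 912 = 1356 Ω
I = V / R_total = 136 / 1356 = 0.1003 A
P_R_A = I² × R_A = (0.1003)² × 444 = 4.466 W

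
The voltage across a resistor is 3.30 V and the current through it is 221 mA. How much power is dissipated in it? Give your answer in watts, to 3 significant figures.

0.729 W

With V and I both given, power follows immediately from P = V I.
P = 3.30 V × 0.2210 A = 0.7293 W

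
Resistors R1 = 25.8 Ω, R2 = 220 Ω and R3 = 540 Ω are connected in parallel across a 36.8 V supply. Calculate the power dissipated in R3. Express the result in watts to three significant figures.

Each parallel branch sees the full supply voltage, so P = V²/R applies directly to the target branch.
P_R3 = V² / R3 = (36.8)² / 540 Ω = 2.508 W

2.51 W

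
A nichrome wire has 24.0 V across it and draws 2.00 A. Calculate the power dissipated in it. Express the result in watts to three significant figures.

Since both terminal voltage and current are stated, P = V I gives the power in one step.
P = 24.0 V × 2.000 A = 48.00 W

48.0 W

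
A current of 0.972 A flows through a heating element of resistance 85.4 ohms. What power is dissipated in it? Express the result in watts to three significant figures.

80.7 W

Knowing I and R, the power is just I²R — no need to find V first.
P = (0.9720 A)² × 85.4 Ω = 80.68 W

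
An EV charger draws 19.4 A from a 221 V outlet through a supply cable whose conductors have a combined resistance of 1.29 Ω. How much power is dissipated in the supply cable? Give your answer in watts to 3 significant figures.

Only the current and the line resistance are needed for the I²R loss.
The supply cable carries the full 19.4 A.
P_line = I² R_line = (19.40)² × 1.29 = 485.5 W

486 W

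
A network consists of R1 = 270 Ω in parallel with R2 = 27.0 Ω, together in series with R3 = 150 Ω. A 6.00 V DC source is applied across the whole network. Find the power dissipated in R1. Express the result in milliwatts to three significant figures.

Collapse the R1‖R2 pair into one equivalent R_p; then R_p and R3 form a series string.
R_p = (270×27.0)/(270+27.0) = 24.55 Ω
R_total = R_p + 150 = 24.55 + 150 = 174.5 Ω
I = V / R_total = 6.00 / 174.5 = 0.03437 A
Voltage across the parallel pair: V_p = I × R_p = 0.03437 × 24.55 = 0.8437 V
R1 sits across V_p; its power is V_p²/R.
P_R1 = (0.8437)² / 270 = 0.002637 W

2.64 mW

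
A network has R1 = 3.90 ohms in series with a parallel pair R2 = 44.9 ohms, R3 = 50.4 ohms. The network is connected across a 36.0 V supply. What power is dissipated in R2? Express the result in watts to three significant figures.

21.3 W

Collapse R2‖R3 to a single equivalent, reducing the network to two series elements.
R_p = (44.9×50.4)/(44.9+50.4) = 23.75 Ω
R_total = 3.90 + 23.75 = 27.65 Ω
I = V / R_total = 36.0 / 27.65 = 1.302 A
Voltage across the parallel pair: V_p = I × R_p = 1.302 × 23.75 = 30.92 V
R2 is across V_p, so use P = V²/R for that branch.
P_R2 = (30.92)² / 44.9 = 21.29 W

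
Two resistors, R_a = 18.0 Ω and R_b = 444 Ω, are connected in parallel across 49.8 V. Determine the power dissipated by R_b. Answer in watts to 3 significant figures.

The supply voltage appears across each parallel branch — just use P = V²/R_b.
P_R_b = V² / R_b = (49.8)² / 444 Ω = 5.586 W

5.59 W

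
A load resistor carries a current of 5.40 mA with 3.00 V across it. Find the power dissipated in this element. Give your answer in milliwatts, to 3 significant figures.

With V and I both given, power follows immediately from P = V I.
P = 3.00 V × 0.005400 A = 0.01620 W

16.2 mW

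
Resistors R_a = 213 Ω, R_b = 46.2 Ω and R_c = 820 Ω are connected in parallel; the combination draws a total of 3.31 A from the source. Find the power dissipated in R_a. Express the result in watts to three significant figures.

Only the total current is stated, so first find the parallel equivalent to get the voltage across the combination.
1/R_eq = 1/213 + 1/46.2 + 1/820 ⇒ R_eq = 36.29 Ω
V = I_total × R_eq = 3.310 × 36.29 = 120.1 V
P_R_a = V² / R_a = (120.1)² / 213 = 67.72 W

67.7 W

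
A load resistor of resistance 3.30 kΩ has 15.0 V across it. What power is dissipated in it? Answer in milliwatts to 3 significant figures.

With V across and R both known, P = V²/R gives the dissipation directly.
P = (15.0 V)² / 3300 Ω = 0.06818 W

68.2 mW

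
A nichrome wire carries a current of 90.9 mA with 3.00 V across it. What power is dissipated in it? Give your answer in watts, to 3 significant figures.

Since both terminal voltage and current are stated, P = V I gives the power in one step.
P = 3.00 V × 0.09090 A = 0.2727 W

0.273 W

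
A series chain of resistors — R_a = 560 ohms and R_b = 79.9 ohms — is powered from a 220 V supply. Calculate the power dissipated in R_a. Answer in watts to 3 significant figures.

Every series element carries the same I. Get I from the total resistance, then P = I² × R_a.
R_total = 560 + 79.9 = 639.9 Ω
I = V / R_total = 220 / 639.9 = 0.3438 A
P_R_a = I² × R_a = (0.3438)² × 560 = 66.19 W

66.2 W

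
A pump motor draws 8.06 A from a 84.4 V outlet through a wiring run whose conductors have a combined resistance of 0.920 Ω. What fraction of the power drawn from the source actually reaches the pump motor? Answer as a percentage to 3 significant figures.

The wiring run carries the full 8.06 A.
P_line = I² R_line = (8.060)² × 0.920 = 59.77 W
P_source = V I = 84.4 × 8.060 = 680.3 W; P_load = 620.5 W
η = P_load / P_source = 620.5 / 680.3 = 0.9121

91.2 %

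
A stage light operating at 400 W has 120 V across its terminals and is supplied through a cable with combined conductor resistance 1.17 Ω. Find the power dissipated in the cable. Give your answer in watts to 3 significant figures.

Line loss is just I²R for the cable — we know both I and R_line directly.
I = P / V = 400 / 120 = 3.333 A through the cable.
P_line = I² R_line = (3.333)² × 1.17 = 13.00 W

13.0 W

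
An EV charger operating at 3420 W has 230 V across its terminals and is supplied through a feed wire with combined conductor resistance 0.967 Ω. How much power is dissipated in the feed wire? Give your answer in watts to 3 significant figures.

214 W

Only the current and the line resistance are needed for the I²R loss.
I = P / V = 3420 / 230 = 14.87 A through the feed wire.
P_line = I² R_line = (14.87)² × 0.967 = 213.8 W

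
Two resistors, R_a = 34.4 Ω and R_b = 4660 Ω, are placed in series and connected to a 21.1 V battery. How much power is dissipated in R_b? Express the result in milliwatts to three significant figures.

94.1 mW

Series elements share the same current, so find I first, then use P = I²R.
R_total = 34.4 + 4660 = 4694 Ω
I = V / R_total = 21.1 / 4694 = 0.004495 A
P_R_b = I² × R_b = (0.004495)² × 4660 = 0.09414 W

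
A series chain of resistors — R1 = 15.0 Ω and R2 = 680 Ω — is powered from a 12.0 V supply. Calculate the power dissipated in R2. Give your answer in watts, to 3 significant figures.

0.203 W

The current is common to all series resistors; compute it, then apply P = I²R for the target.
R_total = 15.0 + 680 = 695.0 Ω
I = V / R_total = 12.0 / 695.0 = 0.01727 A
P_R2 = I² × R2 = (0.01727)² × 680 = 0.2027 W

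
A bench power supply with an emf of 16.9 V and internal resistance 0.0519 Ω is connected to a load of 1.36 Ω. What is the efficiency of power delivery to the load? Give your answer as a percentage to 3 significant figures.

96.3 %

Both r and R carry the same current, so the power split is just the resistance split: η = R/(R+r).
η = R / (R + r) = 1.36 / (1.36 + 0.0519) = 0.9632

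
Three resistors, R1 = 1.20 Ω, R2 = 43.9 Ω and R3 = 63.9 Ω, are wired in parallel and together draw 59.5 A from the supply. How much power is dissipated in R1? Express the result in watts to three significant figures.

Only the total current is stated, so first find the parallel equivalent to get the voltage across the combination.
1/R_eq = 1/1.20 + 1/43.9 + 1/63.9 ⇒ R_eq = 1.147 Ω
V = I_total × R_eq = 59.50 × 1.147 = 68.25 V
P_R1 = V² / R1 = (68.25)² / 1.20 = 3882 W

3880 W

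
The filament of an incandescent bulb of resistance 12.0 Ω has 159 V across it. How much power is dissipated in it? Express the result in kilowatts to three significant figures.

2.11 kW

With V across and R both known, P = V²/R gives the dissipation directly.
P = (159 V)² / 12.0 Ω = 2107 W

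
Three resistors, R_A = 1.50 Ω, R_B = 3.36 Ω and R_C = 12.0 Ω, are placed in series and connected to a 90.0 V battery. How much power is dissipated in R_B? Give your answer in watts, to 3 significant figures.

95.7 W

The current is common to all series resistors; compute it, then apply P = I²R for the target.
R_total = 1.50 + 3.36 + 12.0 = 16.86 Ω
I = V / R_total = 90.0 / 16.86 = 5.338 A
P_R_B = I² × R_B = (5.338)² × 3.36 = 95.74 W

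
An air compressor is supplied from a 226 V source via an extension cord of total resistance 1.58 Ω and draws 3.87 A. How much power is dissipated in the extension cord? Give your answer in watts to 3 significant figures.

The extension cord and load are in series, so the same current flows in both; the loss is I²R_line.
The extension cord carries the full 3.87 A.
P_line = I² R_line = (3.870)² × 1.58 = 23.66 W

23.7 W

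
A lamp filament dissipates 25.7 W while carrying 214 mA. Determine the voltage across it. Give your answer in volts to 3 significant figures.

The two known quantities fix the third via V = P / I.
V = 25.7 / 0.2140 = 120.1 V

120 V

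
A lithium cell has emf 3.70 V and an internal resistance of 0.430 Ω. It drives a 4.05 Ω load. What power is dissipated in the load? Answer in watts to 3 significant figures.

With r and R in series, I = ε/(r+R); the load dissipates I²R.
I = ε / (r + R) = 3.70 / (0.430 + 4.05) = 0.8259 A
P_load = I² R = (0.8259)² × 4.05 = 2.763 W

2.76 W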